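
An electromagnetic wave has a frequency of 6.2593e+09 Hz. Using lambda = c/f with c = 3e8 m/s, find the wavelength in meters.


lambda = c / f = 3.0000e+08 / 6.2593e+09 = 0.04793 m

0.04793 m


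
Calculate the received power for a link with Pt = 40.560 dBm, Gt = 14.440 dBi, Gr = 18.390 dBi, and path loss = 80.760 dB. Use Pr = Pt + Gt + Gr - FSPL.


Pr = 40.560 + 14.440 + 18.390 - 80.760 = -7.37 dBm

-7.37 dBm


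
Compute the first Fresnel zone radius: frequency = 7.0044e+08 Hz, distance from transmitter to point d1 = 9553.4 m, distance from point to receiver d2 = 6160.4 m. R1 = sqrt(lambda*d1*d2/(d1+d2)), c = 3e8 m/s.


lambda = c / f = 3.0000e+08 / 7.0044e+08 = 0.4283022 m
R1 = sqrt(0.4283022 * 9553.4 * 6160.4 / (9553.4 + 6160.4)) = 40.05 m

40.05 m


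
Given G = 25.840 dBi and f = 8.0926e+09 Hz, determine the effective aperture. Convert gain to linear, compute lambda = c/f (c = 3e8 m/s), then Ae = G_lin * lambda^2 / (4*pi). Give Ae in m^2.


lambda = c / f = 3.0000e+08 / 8.0926e+09 = 0.03707090 m
G_linear = 10^(25.840/10) = 383.7072
Ae = G_linear * lambda^2 / (4*pi) = 383.7072 * 0.03707090^2 / (4*pi) = 0.04196 m^2

0.04196 m^2


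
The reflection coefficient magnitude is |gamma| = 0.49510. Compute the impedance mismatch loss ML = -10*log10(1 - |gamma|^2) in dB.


ML = -10 * log10(1 - 0.49510^2) = -10 * log10(0.75487599) = 1.221 dB

1.221 dB


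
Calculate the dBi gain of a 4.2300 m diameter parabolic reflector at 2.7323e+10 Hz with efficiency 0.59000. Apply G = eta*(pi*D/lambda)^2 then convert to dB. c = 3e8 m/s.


lambda = c / f = 3.0000e+08 / 2.7323e+10 = 0.01097976 m
G_linear = 0.59000 * (pi * 4.2300 / 0.01097976)^2 = 864264.7
G_dBi = 10 * log10(864264.7) = 59.37 dBi

59.37 dBi


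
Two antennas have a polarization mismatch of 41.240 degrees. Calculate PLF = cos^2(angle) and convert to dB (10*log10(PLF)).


PLF_linear = cos^2(41.240 deg) = 0.5654361
PLF_dB = 10 * log10(0.5654361) = -2.476 dB

-2.476 dB


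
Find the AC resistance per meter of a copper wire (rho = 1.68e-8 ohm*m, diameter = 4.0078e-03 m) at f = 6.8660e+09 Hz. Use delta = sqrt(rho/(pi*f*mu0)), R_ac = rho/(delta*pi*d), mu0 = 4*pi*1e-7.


delta = sqrt(1.68e-8 / (pi * 6.8660e+09 * 4*pi*1e-7)) = 7.872685e-07 m
R_ac = 1.68e-8 / (7.872685e-07 * pi * 4.0078e-03) = 1.695 ohm/m

1.695 ohm/m


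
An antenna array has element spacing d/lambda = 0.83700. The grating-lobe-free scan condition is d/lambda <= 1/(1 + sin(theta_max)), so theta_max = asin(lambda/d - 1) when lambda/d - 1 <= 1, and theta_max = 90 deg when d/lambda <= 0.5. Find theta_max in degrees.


lambda/d - 1 = 1/0.83700 - 1 = 0.1947431
theta_max = asin(0.1947431) = 11.23 deg

11.23 deg


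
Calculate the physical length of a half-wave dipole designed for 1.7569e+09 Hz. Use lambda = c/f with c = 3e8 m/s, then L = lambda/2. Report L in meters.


lambda = c / f = 3.0000e+08 / 1.7569e+09 = 0.1707553 m
L = lambda / 2 = 0.1707553 / 2 = 0.08538 m

0.08538 m


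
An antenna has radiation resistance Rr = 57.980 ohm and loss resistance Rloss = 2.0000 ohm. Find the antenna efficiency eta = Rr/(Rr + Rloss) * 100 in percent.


eta = 57.980 / (57.980 + 2.0000) * 100 = 96.67%

96.67%


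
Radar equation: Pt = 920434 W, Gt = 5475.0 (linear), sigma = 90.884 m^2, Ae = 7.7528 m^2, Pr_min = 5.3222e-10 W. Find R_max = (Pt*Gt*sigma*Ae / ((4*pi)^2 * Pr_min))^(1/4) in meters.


R^4 = 920434*5475.0*90.884*7.7528 / ((4*pi)^2 * 5.3222e-10) = 4.224856e+19
R_max = 4.224856e+19^0.25 = 80622 m

80622 m


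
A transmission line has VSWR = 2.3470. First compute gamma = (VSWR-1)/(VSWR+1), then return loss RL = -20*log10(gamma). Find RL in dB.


gamma = (2.3470 - 1) / (2.3470 + 1) = 0.4024500
RL = -20 * log10(0.4024500) = 7.906 dB

7.906 dB


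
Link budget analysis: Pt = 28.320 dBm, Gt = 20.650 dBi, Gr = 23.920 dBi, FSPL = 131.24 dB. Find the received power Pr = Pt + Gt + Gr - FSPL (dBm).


Pr = 28.320 + 20.650 + 23.920 - 131.24 = -58.35 dBm

-58.35 dBm


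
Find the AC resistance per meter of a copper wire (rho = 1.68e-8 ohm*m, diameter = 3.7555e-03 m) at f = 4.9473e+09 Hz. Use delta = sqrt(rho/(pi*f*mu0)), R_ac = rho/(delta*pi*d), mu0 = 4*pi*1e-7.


delta = sqrt(1.68e-8 / (pi * 4.9473e+09 * 4*pi*1e-7)) = 9.274503e-07 m
R_ac = 1.68e-8 / (9.274503e-07 * pi * 3.7555e-03) = 1.535 ohm/m

1.535 ohm/m


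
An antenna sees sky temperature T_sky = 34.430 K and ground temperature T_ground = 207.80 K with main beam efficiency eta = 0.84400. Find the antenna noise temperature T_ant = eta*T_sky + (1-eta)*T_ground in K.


T_ant = 0.84400 * 34.430 + (1 - 0.84400) * 207.80 = 61.48 K

61.48 K


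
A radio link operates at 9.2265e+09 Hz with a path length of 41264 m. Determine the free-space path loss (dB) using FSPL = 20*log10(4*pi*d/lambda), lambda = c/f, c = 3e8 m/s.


lambda = c / f = 3.0000e+08 / 9.2265e+09 = 0.03251504 m
FSPL = 20 * log10(4*pi*41264/0.03251504) = 144.1 dB

144.1 dB


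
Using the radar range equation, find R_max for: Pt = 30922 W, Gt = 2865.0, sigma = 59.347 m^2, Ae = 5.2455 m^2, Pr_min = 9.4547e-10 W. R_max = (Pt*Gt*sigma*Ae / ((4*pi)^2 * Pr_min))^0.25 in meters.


R^4 = 30922*2865.0*59.347*5.2455 / ((4*pi)^2 * 9.4547e-10) = 1.847185e+17
R_max = 1.847185e+17^0.25 = 20731 m

20731 m


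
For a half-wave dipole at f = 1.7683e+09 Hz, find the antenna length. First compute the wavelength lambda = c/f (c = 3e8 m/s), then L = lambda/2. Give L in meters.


lambda = c / f = 3.0000e+08 / 1.7683e+09 = 0.1696545 m
L = lambda / 2 = 0.1696545 / 2 = 0.08483 m

0.08483 m


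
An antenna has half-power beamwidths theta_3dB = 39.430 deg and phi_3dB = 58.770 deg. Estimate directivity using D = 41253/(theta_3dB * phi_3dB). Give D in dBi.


D_linear = 41253 / (39.430 * 58.770) = 17.80218
D_dBi = 10 * log10(17.80218) = 12.50 dBi

12.50 dBi


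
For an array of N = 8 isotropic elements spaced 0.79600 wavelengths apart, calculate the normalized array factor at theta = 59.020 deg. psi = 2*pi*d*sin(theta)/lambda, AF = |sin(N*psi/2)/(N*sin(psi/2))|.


psi = 2*pi*0.79600*sin(59.020 deg) = 4.287949 rad
AF = |sin(8*4.287949/2) / (8*sin(4.287949/2))| = 0.1476

0.1476


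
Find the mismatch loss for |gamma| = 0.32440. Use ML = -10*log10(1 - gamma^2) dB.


ML = -10 * log10(1 - 0.32440^2) = -10 * log10(0.89476464) = 0.4829 dB

0.4829 dB


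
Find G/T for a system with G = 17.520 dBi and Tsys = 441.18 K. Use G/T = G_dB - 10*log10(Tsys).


G/T = 17.520 - 10*log10(441.18) = 17.520 - 26.44616 = -8.926 dB/K

-8.926 dB/K


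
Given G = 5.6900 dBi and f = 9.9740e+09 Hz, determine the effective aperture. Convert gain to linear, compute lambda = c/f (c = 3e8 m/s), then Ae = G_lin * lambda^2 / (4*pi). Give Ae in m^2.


lambda = c / f = 3.0000e+08 / 9.9740e+09 = 0.03007820 m
G_linear = 10^(5.6900/10) = 3.706807
Ae = G_linear * lambda^2 / (4*pi) = 3.706807 * 0.03007820^2 / (4*pi) = 2.669e-04 m^2

2.669e-04 m^2


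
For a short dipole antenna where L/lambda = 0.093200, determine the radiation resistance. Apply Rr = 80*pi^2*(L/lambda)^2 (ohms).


Rr = 80 * pi^2 * (0.093200)^2 = 80 * 9.869604 * 8.686240e-03 = 6.858 ohm

6.858 ohm


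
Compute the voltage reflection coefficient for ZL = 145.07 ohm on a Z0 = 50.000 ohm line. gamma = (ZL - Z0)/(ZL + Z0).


gamma = (145.07 - 50.000) / (145.07 + 50.000) = 0.4874

0.4874


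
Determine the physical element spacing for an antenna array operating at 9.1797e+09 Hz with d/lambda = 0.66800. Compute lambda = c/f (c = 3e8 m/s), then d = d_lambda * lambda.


lambda = c / f = 3.0000e+08 / 9.1797e+09 = 0.03268081 m
d = 0.66800 * 0.03268081 = 0.02183 m

0.02183 m


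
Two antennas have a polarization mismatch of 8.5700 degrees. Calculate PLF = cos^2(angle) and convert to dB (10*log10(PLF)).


PLF_linear = cos^2(8.5700 deg) = 0.9777938
PLF_dB = 10 * log10(0.9777938) = -0.09753 dB

-0.09753 dB


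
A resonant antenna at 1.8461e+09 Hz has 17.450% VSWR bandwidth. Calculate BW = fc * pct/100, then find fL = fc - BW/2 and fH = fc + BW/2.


BW = 1.8461e+09 * 17.450/100 = 3.221444e+08 Hz
fL = 1.8461e+09 - 3.221444e+08/2 = 1.685e+09 Hz
fH = 1.8461e+09 + 3.221444e+08/2 = 2.007e+09 Hz

BW=3.221e+08 Hz, fL=1.685e+09 Hz, fH=2.007e+09 Hz


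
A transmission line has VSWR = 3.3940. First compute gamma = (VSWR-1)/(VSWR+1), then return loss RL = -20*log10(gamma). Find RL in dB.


gamma = (3.3940 - 1) / (3.3940 + 1) = 0.5448339
RL = -20 * log10(0.5448339) = 5.275 dB

5.275 dB


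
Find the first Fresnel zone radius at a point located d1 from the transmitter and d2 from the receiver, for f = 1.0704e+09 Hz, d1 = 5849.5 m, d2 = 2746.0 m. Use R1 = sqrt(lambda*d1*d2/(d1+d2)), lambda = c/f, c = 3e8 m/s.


lambda = c / f = 3.0000e+08 / 1.0704e+09 = 0.2802691 m
R1 = sqrt(0.2802691 * 5849.5 * 2746.0 / (5849.5 + 2746.0)) = 22.89 m

22.89 m


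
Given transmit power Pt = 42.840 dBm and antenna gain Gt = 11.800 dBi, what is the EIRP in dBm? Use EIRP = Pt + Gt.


EIRP = Pt + Gt = 42.840 + 11.800 = 54.64 dBm

54.64 dBm


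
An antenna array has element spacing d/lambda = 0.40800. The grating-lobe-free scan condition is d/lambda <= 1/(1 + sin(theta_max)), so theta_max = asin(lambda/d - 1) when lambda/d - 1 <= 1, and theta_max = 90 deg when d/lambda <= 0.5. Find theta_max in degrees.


lambda/d - 1 = 1/0.40800 - 1 = 1.450980 >= 1
d/lambda <= 0.5, so the array can scan to endfire without grating lobes: theta_max = 90 deg

90 deg


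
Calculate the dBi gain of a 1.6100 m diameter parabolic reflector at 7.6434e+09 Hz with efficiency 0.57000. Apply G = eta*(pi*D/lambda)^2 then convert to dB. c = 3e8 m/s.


lambda = c / f = 3.0000e+08 / 7.6434e+09 = 0.03924955 m
G_linear = 0.57000 * (pi * 1.6100 / 0.03924955)^2 = 9465.793
G_dBi = 10 * log10(9465.793) = 39.76 dBi

39.76 dBi


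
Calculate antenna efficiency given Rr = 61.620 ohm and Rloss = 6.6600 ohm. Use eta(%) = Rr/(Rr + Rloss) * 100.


eta = 61.620 / (61.620 + 6.6600) * 100 = 90.25%

90.25%


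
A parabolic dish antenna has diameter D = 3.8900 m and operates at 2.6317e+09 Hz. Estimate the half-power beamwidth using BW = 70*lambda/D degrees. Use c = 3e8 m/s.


lambda = c / f = 3.0000e+08 / 2.6317e+09 = 0.1139948 m
BW = 70 * 0.1139948 / 3.8900 = 2.051 deg

2.051 deg


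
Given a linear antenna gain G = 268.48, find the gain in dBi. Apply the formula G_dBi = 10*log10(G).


G_dBi = 10 * log10(268.48) = 24.29 dBi

24.29 dBi


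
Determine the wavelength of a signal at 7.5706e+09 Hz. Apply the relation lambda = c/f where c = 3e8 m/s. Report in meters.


lambda = c / f = 3.0000e+08 / 7.5706e+09 = 0.03963 m

0.03963 m


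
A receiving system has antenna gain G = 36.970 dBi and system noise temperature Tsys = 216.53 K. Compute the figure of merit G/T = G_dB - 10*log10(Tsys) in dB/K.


G/T = 36.970 - 10*log10(216.53) = 36.970 - 23.35518 = 13.61 dB/K

13.61 dB/K


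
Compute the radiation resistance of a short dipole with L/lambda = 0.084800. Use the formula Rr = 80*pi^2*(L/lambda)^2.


Rr = 80 * pi^2 * (0.084800)^2 = 80 * 9.869604 * 7.191040e-03 = 5.678 ohm

5.678 ohm


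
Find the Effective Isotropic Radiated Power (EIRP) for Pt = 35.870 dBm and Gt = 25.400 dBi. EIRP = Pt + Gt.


EIRP = Pt + Gt = 35.870 + 25.400 = 61.27 dBm

61.27 dBm


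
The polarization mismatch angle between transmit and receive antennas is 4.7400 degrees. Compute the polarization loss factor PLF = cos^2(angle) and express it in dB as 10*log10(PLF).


PLF_linear = cos^2(4.7400 deg) = 0.9931716
PLF_dB = 10 * log10(0.9931716) = -0.02976 dB

-0.02976 dB


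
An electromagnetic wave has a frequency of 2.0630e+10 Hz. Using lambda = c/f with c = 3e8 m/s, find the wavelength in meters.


lambda = c / f = 3.0000e+08 / 2.0630e+10 = 0.01454 m

0.01454 m


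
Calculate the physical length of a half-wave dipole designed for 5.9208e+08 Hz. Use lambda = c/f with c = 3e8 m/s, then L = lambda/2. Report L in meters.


lambda = c / f = 3.0000e+08 / 5.9208e+08 = 0.5066883 m
L = lambda / 2 = 0.5066883 / 2 = 0.2533 m

0.2533 m


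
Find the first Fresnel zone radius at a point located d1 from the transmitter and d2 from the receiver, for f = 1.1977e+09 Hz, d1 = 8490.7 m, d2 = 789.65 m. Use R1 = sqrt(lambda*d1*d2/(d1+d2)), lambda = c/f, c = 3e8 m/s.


lambda = c / f = 3.0000e+08 / 1.1977e+09 = 0.2504801 m
R1 = sqrt(0.2504801 * 8490.7 * 789.65 / (8490.7 + 789.65)) = 13.45 m

13.45 m


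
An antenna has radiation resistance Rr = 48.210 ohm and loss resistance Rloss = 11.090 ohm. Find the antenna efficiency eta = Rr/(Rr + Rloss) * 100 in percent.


eta = 48.210 / (48.210 + 11.090) * 100 = 81.30%

81.30%


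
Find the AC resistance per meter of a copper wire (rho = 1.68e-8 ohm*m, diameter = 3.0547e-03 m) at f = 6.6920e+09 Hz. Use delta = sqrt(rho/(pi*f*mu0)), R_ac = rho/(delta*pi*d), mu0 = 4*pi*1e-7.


delta = sqrt(1.68e-8 / (pi * 6.6920e+09 * 4*pi*1e-7)) = 7.974378e-07 m
R_ac = 1.68e-8 / (7.974378e-07 * pi * 3.0547e-03) = 2.195 ohm/m

2.195 ohm/m


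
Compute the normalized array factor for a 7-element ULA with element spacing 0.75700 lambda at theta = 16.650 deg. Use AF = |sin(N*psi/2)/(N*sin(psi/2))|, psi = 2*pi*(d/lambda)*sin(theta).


psi = 2*pi*0.75700*sin(16.650 deg) = 1.362817 rad
AF = |sin(7*1.362817/2) / (7*sin(1.362817/2))| = 0.2264

0.2264


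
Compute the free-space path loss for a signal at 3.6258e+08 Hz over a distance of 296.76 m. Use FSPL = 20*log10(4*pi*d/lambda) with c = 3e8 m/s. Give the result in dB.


lambda = c / f = 3.0000e+08 / 3.6258e+08 = 0.8274036 m
FSPL = 20 * log10(4*pi*296.76/0.8274036) = 73.08 dB

73.08 dB


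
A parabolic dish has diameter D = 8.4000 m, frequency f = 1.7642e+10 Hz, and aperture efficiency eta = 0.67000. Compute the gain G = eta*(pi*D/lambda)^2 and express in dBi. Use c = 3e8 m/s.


lambda = c / f = 3.0000e+08 / 1.7642e+10 = 0.01700487 m
G_linear = 0.67000 * (pi * 8.4000 / 0.01700487)^2 = 1.613565e+06
G_dBi = 10 * log10(1.613565e+06) = 62.08 dBi

62.08 dBi


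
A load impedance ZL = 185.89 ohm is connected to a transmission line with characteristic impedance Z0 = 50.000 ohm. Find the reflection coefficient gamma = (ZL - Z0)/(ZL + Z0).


gamma = (185.89 - 50.000) / (185.89 + 50.000) = 0.5761

0.5761


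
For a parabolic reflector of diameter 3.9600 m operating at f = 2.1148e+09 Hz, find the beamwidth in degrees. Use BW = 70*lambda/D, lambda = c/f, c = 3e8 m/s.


lambda = c / f = 3.0000e+08 / 2.1148e+09 = 0.1418574 m
BW = 70 * 0.1418574 / 3.9600 = 2.508 deg

2.508 deg


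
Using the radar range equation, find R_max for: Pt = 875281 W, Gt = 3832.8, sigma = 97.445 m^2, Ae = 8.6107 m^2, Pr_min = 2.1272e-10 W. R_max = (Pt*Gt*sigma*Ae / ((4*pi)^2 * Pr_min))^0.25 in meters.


R^4 = 875281*3832.8*97.445*8.6107 / ((4*pi)^2 * 2.1272e-10) = 8.379799e+19
R_max = 8.379799e+19^0.25 = 95677 m

95677 m


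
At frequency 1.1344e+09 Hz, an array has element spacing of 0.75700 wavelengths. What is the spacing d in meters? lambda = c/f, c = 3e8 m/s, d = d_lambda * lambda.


lambda = c / f = 3.0000e+08 / 1.1344e+09 = 0.2644570 m
d = 0.75700 * 0.2644570 = 0.2002 m

0.2002 m


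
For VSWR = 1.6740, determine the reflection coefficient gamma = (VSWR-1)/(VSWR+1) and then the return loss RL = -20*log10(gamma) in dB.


gamma = (1.6740 - 1) / (1.6740 + 1) = 0.2520568
RL = -20 * log10(0.2520568) = 11.97 dB

11.97 dB


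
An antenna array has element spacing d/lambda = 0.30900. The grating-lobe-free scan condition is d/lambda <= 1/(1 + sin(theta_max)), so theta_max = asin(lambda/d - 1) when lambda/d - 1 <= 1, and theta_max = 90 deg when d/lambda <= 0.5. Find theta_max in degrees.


lambda/d - 1 = 1/0.30900 - 1 = 2.236246 >= 1
d/lambda <= 0.5, so the array can scan to endfire without grating lobes: theta_max = 90 deg

90 deg


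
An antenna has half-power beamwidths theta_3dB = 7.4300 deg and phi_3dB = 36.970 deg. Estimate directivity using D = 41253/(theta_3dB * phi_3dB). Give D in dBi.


D_linear = 41253 / (7.4300 * 36.970) = 150.1818
D_dBi = 10 * log10(150.1818) = 21.77 dBi

21.77 dBi


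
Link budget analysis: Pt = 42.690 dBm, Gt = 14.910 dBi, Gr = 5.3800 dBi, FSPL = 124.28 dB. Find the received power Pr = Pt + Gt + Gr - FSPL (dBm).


Pr = 42.690 + 14.910 + 5.3800 - 124.28 = -61.30 dBm

-61.30 dBm


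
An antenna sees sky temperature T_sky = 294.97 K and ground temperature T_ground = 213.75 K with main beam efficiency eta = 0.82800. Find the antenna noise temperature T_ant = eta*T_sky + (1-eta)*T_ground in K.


T_ant = 0.82800 * 294.97 + (1 - 0.82800) * 213.75 = 281.0 K

281.0 K


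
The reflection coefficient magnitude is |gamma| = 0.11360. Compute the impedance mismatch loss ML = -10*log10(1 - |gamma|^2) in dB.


ML = -10 * log10(1 - 0.11360^2) = -10 * log10(0.98709504) = 0.05641 dB

0.05641 dB


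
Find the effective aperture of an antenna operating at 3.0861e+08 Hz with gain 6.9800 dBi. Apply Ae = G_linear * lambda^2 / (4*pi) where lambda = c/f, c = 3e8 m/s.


lambda = c / f = 3.0000e+08 / 3.0861e+08 = 0.9721007 m
G_linear = 10^(6.9800/10) = 4.988845
Ae = G_linear * lambda^2 / (4*pi) = 4.988845 * 0.9721007^2 / (4*pi) = 0.3752 m^2

0.3752 m^2


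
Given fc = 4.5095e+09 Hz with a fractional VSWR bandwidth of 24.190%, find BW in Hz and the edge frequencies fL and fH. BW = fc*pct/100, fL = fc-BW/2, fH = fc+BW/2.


BW = 4.5095e+09 * 24.190/100 = 1.090848e+09 Hz
fL = 4.5095e+09 - 1.090848e+09/2 = 3.964e+09 Hz
fH = 4.5095e+09 + 1.090848e+09/2 = 5.055e+09 Hz

BW=1.091e+09 Hz, fL=3.964e+09 Hz, fH=5.055e+09 Hz


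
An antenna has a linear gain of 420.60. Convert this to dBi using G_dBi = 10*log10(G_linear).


G_dBi = 10 * log10(420.60) = 26.24 dBi

26.24 dBi


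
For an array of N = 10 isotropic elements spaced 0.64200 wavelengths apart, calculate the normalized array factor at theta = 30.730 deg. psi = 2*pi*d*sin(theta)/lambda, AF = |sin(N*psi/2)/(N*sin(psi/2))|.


psi = 2*pi*0.64200*sin(30.730 deg) = 2.061246 rad
AF = |sin(10*2.061246/2) / (10*sin(2.061246/2))| = 0.08998

0.08998


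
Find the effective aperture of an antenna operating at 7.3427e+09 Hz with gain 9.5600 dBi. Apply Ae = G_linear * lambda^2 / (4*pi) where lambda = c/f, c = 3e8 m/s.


lambda = c / f = 3.0000e+08 / 7.3427e+09 = 0.04085691 m
G_linear = 10^(9.5600/10) = 9.036495
Ae = G_linear * lambda^2 / (4*pi) = 9.036495 * 0.04085691^2 / (4*pi) = 1.200e-03 m^2

1.200e-03 m^2


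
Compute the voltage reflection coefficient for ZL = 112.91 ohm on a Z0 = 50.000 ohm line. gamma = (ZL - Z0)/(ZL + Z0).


gamma = (112.91 - 50.000) / (112.91 + 50.000) = 0.3862

0.3862


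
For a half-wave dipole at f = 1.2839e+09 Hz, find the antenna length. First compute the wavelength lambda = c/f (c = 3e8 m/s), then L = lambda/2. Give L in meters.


lambda = c / f = 3.0000e+08 / 1.2839e+09 = 0.2336631 m
L = lambda / 2 = 0.2336631 / 2 = 0.1168 m

0.1168 m


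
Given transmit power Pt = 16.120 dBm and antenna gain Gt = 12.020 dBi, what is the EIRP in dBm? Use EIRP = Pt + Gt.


EIRP = Pt + Gt = 16.120 + 12.020 = 28.14 dBm

28.14 dBm


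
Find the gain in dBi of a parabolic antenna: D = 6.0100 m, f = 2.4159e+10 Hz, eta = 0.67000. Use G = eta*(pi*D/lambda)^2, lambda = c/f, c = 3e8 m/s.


lambda = c / f = 3.0000e+08 / 2.4159e+10 = 0.01241773 m
G_linear = 0.67000 * (pi * 6.0100 / 0.01241773)^2 = 1.548956e+06
G_dBi = 10 * log10(1.548956e+06) = 61.90 dBi

61.90 dBi


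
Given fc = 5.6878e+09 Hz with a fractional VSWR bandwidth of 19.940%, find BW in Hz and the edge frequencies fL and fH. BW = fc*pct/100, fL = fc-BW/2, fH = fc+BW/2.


BW = 5.6878e+09 * 19.940/100 = 1.134147e+09 Hz
fL = 5.6878e+09 - 1.134147e+09/2 = 5.121e+09 Hz
fH = 5.6878e+09 + 1.134147e+09/2 = 6.255e+09 Hz

BW=1.134e+09 Hz, fL=5.121e+09 Hz, fH=6.255e+09 Hz


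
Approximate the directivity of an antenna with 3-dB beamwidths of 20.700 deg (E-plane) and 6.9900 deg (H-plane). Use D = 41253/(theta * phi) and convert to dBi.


D_linear = 41253 / (20.700 * 6.9900) = 285.1071
D_dBi = 10 * log10(285.1071) = 24.55 dBi

24.55 dBi


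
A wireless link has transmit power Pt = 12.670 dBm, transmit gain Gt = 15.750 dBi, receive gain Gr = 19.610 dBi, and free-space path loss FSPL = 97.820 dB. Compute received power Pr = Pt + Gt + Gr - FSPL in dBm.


Pr = 12.670 + 15.750 + 19.610 - 97.820 = -49.79 dBm

-49.79 dBm


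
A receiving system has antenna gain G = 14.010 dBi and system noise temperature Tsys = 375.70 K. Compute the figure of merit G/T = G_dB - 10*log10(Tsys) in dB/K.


G/T = 14.010 - 10*log10(375.70) = 14.010 - 25.74841 = -11.74 dB/K

-11.74 dB/K


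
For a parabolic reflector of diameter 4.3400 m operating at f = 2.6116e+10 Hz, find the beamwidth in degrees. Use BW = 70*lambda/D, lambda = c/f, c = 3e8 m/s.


lambda = c / f = 3.0000e+08 / 2.6116e+10 = 0.01148721 m
BW = 70 * 0.01148721 / 4.3400 = 0.1853 deg

0.1853 deg


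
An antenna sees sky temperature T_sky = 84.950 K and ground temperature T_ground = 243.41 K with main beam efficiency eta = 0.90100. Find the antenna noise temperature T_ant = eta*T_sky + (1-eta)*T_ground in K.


T_ant = 0.90100 * 84.950 + (1 - 0.90100) * 243.41 = 100.6 K

100.6 K


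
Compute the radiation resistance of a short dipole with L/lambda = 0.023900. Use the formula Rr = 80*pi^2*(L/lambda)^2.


Rr = 80 * pi^2 * (0.023900)^2 = 80 * 9.869604 * 5.712100e-04 = 0.4510 ohm

0.4510 ohm


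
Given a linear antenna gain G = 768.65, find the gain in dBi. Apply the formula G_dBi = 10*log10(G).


G_dBi = 10 * log10(768.65) = 28.86 dBi

28.86 dBi


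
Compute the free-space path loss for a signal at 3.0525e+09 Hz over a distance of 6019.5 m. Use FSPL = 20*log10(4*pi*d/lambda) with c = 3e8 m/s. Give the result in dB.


lambda = c / f = 3.0000e+08 / 3.0525e+09 = 0.09828010 m
FSPL = 20 * log10(4*pi*6019.5/0.09828010) = 117.7 dB

117.7 dB


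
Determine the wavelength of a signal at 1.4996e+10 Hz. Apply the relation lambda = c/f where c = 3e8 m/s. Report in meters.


lambda = c / f = 3.0000e+08 / 1.4996e+10 = 0.02001 m

0.02001 m


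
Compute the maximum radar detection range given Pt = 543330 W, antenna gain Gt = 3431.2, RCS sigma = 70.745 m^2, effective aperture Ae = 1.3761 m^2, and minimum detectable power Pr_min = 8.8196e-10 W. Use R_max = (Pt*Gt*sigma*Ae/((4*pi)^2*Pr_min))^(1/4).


R^4 = 543330*3431.2*70.745*1.3761 / ((4*pi)^2 * 8.8196e-10) = 1.303127e+18
R_max = 1.303127e+18^0.25 = 33787 m

33787 m


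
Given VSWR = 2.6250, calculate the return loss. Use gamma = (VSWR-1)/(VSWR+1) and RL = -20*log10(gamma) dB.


gamma = (2.6250 - 1) / (2.6250 + 1) = 0.4482759
RL = -20 * log10(0.4482759) = 6.969 dB

6.969 dB


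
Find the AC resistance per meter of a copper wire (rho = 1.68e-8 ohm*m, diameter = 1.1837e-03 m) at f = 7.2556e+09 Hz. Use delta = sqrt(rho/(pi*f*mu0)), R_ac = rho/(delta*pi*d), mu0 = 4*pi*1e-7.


delta = sqrt(1.68e-8 / (pi * 7.2556e+09 * 4*pi*1e-7)) = 7.658401e-07 m
R_ac = 1.68e-8 / (7.658401e-07 * pi * 1.1837e-03) = 5.899 ohm/m

5.899 ohm/m


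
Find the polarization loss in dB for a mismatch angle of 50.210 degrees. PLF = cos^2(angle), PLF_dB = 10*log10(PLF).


PLF_linear = cos^2(50.210 deg) = 0.4095688
PLF_dB = 10 * log10(0.4095688) = -3.877 dB

-3.877 dB


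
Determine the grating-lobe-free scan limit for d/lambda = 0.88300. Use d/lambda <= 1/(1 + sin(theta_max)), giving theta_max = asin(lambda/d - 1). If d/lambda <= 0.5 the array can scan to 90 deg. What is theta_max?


lambda/d - 1 = 1/0.88300 - 1 = 0.1325028
theta_max = asin(0.1325028) = 7.614 deg

7.614 deg


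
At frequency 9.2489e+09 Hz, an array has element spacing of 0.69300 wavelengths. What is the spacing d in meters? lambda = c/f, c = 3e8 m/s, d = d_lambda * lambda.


lambda = c / f = 3.0000e+08 / 9.2489e+09 = 0.03243629 m
d = 0.69300 * 0.03243629 = 0.02248 m

0.02248 m


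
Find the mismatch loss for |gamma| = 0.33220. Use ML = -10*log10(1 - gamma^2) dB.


ML = -10 * log10(1 - 0.33220^2) = -10 * log10(0.88964316) = 0.5078 dB

0.5078 dB


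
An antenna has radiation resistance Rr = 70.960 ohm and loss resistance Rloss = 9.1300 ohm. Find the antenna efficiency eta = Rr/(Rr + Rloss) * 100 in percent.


eta = 70.960 / (70.960 + 9.1300) * 100 = 88.60%

88.60%


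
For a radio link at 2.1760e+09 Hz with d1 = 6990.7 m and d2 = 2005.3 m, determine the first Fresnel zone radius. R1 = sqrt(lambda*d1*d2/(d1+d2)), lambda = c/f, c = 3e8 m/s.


lambda = c / f = 3.0000e+08 / 2.1760e+09 = 0.1378676 m
R1 = sqrt(0.1378676 * 6990.7 * 2005.3 / (6990.7 + 2005.3)) = 14.66 m

14.66 m


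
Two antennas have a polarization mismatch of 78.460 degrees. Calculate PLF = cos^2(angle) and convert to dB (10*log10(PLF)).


PLF_linear = cos^2(78.460 deg) = 0.04002080
PLF_dB = 10 * log10(0.04002080) = -13.98 dB

-13.98 dB


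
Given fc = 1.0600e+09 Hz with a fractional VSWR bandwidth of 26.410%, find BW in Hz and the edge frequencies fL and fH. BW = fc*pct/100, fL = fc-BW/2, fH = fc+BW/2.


BW = 1.0600e+09 * 26.410/100 = 2.799460e+08 Hz
fL = 1.0600e+09 - 2.799460e+08/2 = 9.200e+08 Hz
fH = 1.0600e+09 + 2.799460e+08/2 = 1.200e+09 Hz

BW=2.799e+08 Hz, fL=9.200e+08 Hz, fH=1.200e+09 Hz


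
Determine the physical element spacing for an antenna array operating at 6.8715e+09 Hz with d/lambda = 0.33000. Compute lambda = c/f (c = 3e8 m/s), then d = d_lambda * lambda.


lambda = c / f = 3.0000e+08 / 6.8715e+09 = 0.04365859 m
d = 0.33000 * 0.04365859 = 0.01441 m

0.01441 m


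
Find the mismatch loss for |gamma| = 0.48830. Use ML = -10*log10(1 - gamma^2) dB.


ML = -10 * log10(1 - 0.48830^2) = -10 * log10(0.76156311) = 1.183 dB

1.183 dB


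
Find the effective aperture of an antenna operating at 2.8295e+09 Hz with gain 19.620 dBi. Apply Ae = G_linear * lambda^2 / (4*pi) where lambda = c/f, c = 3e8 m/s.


lambda = c / f = 3.0000e+08 / 2.8295e+09 = 0.1060258 m
G_linear = 10^(19.620/10) = 91.62205
Ae = G_linear * lambda^2 / (4*pi) = 91.62205 * 0.1060258^2 / (4*pi) = 0.08196 m^2

0.08196 m^2


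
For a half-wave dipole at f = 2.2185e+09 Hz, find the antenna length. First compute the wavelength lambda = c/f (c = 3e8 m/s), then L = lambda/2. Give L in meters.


lambda = c / f = 3.0000e+08 / 2.2185e+09 = 0.1352265 m
L = lambda / 2 = 0.1352265 / 2 = 0.06761 m

0.06761 m


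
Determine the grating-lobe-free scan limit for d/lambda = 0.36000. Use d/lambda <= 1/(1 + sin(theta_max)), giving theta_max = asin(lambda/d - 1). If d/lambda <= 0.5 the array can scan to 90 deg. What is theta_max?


lambda/d - 1 = 1/0.36000 - 1 = 1.777778 >= 1
d/lambda <= 0.5, so the array can scan to endfire without grating lobes: theta_max = 90 deg

90 deg


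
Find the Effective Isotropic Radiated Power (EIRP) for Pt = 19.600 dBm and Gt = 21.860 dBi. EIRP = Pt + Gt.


EIRP = Pt + Gt = 19.600 + 21.860 = 41.46 dBm

41.46 dBm


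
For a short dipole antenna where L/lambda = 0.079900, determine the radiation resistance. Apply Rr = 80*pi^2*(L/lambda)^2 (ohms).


Rr = 80 * pi^2 * (0.079900)^2 = 80 * 9.869604 * 6.384010e-03 = 5.041 ohm

5.041 ohm


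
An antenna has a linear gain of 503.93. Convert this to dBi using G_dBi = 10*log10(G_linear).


G_dBi = 10 * log10(503.93) = 27.02 dBi

27.02 dBi


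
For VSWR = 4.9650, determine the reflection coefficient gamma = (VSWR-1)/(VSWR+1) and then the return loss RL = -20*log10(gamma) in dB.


gamma = (4.9650 - 1) / (4.9650 + 1) = 0.6647108
RL = -20 * log10(0.6647108) = 3.547 dB

3.547 dB


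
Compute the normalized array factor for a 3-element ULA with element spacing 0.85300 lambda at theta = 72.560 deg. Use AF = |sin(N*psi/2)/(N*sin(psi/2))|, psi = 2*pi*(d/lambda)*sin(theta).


psi = 2*pi*0.85300*sin(72.560 deg) = 5.113185 rad
AF = |sin(3*5.113185/2) / (3*sin(5.113185/2))| = 0.5934

0.5934


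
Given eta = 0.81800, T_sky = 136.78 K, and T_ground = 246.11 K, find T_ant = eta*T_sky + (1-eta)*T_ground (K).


T_ant = 0.81800 * 136.78 + (1 - 0.81800) * 246.11 = 156.7 K

156.7 K


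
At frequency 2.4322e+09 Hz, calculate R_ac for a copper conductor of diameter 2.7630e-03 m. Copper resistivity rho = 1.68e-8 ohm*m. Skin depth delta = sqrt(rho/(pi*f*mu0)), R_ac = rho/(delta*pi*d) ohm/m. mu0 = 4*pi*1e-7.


delta = sqrt(1.68e-8 / (pi * 2.4322e+09 * 4*pi*1e-7)) = 1.322742e-06 m
R_ac = 1.68e-8 / (1.322742e-06 * pi * 2.7630e-03) = 1.463 ohm/m

1.463 ohm/m


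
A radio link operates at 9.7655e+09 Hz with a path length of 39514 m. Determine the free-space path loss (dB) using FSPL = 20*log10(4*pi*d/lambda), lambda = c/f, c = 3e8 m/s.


lambda = c / f = 3.0000e+08 / 9.7655e+09 = 0.03072039 m
FSPL = 20 * log10(4*pi*39514/0.03072039) = 144.2 dB

144.2 dB


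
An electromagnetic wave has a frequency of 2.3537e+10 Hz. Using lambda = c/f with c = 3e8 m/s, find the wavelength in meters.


lambda = c / f = 3.0000e+08 / 2.3537e+10 = 0.01275 m

0.01275 m


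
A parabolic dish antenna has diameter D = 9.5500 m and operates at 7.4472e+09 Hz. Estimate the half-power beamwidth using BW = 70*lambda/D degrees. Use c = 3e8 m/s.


lambda = c / f = 3.0000e+08 / 7.4472e+09 = 0.04028360 m
BW = 70 * 0.04028360 / 9.5500 = 0.2953 deg

0.2953 deg


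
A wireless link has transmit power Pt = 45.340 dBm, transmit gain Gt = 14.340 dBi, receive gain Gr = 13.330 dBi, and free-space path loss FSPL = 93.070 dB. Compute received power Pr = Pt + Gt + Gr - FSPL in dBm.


Pr = 45.340 + 14.340 + 13.330 - 93.070 = -20.06 dBm

-20.06 dBm


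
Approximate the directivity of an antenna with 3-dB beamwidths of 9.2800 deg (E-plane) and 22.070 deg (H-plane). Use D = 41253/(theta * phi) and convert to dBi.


D_linear = 41253 / (9.2800 * 22.070) = 201.4212
D_dBi = 10 * log10(201.4212) = 23.04 dBi

23.04 dBi


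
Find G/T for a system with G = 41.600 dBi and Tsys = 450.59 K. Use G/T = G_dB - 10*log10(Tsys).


G/T = 41.600 - 10*log10(450.59) = 41.600 - 26.53782 = 15.06 dB/K

15.06 dB/K


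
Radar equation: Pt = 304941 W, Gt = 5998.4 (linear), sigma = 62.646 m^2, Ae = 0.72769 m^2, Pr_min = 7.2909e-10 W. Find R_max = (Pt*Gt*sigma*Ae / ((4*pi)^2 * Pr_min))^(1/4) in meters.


R^4 = 304941*5998.4*62.646*0.72769 / ((4*pi)^2 * 7.2909e-10) = 7.242527e+17
R_max = 7.242527e+17^0.25 = 29172 m

29172 m


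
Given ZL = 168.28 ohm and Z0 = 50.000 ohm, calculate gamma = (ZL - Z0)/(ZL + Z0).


gamma = (168.28 - 50.000) / (168.28 + 50.000) = 0.5419

0.5419


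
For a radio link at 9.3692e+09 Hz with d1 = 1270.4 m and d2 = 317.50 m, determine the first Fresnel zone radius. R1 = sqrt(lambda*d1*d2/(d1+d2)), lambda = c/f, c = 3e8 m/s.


lambda = c / f = 3.0000e+08 / 9.3692e+09 = 0.03201981 m
R1 = sqrt(0.03201981 * 1270.4 * 317.50 / (1270.4 + 317.50)) = 2.852 m

2.852 m


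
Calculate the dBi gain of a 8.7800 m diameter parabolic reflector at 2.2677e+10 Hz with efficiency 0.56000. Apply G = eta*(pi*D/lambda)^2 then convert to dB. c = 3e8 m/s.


lambda = c / f = 3.0000e+08 / 2.2677e+10 = 0.01322926 m
G_linear = 0.56000 * (pi * 8.7800 / 0.01322926)^2 = 2.434477e+06
G_dBi = 10 * log10(2.434477e+06) = 63.86 dBi

63.86 dBi


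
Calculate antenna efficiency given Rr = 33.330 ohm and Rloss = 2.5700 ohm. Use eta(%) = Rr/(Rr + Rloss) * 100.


eta = 33.330 / (33.330 + 2.5700) * 100 = 92.84%

92.84%


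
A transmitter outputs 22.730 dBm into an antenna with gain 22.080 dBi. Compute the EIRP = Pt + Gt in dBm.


EIRP = Pt + Gt = 22.730 + 22.080 = 44.81 dBm

44.81 dBm


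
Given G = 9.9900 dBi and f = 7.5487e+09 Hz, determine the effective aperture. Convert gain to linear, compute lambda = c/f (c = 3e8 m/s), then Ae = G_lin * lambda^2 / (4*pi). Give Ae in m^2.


lambda = c / f = 3.0000e+08 / 7.5487e+09 = 0.03974194 m
G_linear = 10^(9.9900/10) = 9.977001
Ae = G_linear * lambda^2 / (4*pi) = 9.977001 * 0.03974194^2 / (4*pi) = 1.254e-03 m^2

1.254e-03 m^2


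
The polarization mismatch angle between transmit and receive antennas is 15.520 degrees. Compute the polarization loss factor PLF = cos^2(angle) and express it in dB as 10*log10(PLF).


PLF_linear = cos^2(15.520 deg) = 0.9284038
PLF_dB = 10 * log10(0.9284038) = -0.3226 dB

-0.3226 dB


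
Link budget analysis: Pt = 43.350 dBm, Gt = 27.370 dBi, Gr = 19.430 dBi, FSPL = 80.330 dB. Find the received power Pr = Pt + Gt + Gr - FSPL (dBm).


Pr = 43.350 + 27.370 + 19.430 - 80.330 = 9.82 dBm

9.82 dBm


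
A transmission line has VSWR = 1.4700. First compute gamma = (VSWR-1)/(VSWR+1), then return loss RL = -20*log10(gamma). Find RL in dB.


gamma = (1.4700 - 1) / (1.4700 + 1) = 0.1902834
RL = -20 * log10(0.1902834) = 14.41 dB

14.41 dB


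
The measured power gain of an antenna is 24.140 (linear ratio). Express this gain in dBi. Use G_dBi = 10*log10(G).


G_dBi = 10 * log10(24.140) = 13.83 dBi

13.83 dBi


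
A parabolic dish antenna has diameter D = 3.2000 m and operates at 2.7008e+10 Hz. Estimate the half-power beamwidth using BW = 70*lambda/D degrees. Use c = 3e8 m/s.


lambda = c / f = 3.0000e+08 / 2.7008e+10 = 0.01110782 m
BW = 70 * 0.01110782 / 3.2000 = 0.2430 deg

0.2430 deg


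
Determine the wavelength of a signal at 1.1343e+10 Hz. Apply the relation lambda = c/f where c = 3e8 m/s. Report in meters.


lambda = c / f = 3.0000e+08 / 1.1343e+10 = 0.02645 m

0.02645 m


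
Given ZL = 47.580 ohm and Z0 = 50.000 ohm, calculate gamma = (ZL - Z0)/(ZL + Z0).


gamma = (47.580 - 50.000) / (47.580 + 50.000) = -0.02480

-0.02480


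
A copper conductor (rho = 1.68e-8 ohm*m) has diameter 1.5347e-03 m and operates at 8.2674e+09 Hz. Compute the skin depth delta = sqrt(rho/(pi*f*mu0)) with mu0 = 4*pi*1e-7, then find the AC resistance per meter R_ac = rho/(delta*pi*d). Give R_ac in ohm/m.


delta = sqrt(1.68e-8 / (pi * 8.2674e+09 * 4*pi*1e-7)) = 7.174478e-07 m
R_ac = 1.68e-8 / (7.174478e-07 * pi * 1.5347e-03) = 4.857 ohm/m

4.857 ohm/m


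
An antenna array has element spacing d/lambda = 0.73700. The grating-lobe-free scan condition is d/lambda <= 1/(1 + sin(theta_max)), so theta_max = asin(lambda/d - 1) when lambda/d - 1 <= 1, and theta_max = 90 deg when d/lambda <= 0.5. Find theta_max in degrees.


lambda/d - 1 = 1/0.73700 - 1 = 0.3568521
theta_max = asin(0.3568521) = 20.91 deg

20.91 deg


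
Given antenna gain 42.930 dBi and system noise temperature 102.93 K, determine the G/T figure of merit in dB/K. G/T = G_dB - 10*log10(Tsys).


G/T = 42.930 - 10*log10(102.93) = 42.930 - 20.12542 = 22.80 dB/K

22.80 dB/K


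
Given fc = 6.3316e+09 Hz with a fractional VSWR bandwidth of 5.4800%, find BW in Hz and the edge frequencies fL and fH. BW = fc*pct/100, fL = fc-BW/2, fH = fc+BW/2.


BW = 6.3316e+09 * 5.4800/100 = 3.469717e+08 Hz
fL = 6.3316e+09 - 3.469717e+08/2 = 6.158e+09 Hz
fH = 6.3316e+09 + 3.469717e+08/2 = 6.505e+09 Hz

BW=3.470e+08 Hz, fL=6.158e+09 Hz, fH=6.505e+09 Hz


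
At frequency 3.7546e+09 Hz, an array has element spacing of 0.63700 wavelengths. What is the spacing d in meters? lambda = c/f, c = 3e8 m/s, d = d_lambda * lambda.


lambda = c / f = 3.0000e+08 / 3.7546e+09 = 0.07990199 m
d = 0.63700 * 0.07990199 = 0.05090 m

0.05090 m


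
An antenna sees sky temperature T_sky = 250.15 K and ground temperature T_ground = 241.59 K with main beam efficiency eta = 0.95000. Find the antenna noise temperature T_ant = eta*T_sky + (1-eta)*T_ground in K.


T_ant = 0.95000 * 250.15 + (1 - 0.95000) * 241.59 = 249.7 K

249.7 K


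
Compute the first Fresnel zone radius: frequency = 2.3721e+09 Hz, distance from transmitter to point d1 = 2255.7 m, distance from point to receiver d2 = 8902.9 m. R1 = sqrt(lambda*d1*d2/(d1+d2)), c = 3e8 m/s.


lambda = c / f = 3.0000e+08 / 2.3721e+09 = 0.1264702 m
R1 = sqrt(0.1264702 * 2255.7 * 8902.9 / (2255.7 + 8902.9)) = 15.09 m

15.09 m


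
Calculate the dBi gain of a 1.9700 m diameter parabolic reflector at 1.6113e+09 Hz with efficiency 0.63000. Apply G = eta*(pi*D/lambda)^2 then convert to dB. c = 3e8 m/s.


lambda = c / f = 3.0000e+08 / 1.6113e+09 = 0.1861851 m
G_linear = 0.63000 * (pi * 1.9700 / 0.1861851)^2 = 696.1181
G_dBi = 10 * log10(696.1181) = 28.43 dBi

28.43 dBi


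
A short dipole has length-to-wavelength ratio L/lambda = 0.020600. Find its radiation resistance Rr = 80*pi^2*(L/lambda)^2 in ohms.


Rr = 80 * pi^2 * (0.020600)^2 = 80 * 9.869604 * 4.243600e-04 = 0.3351 ohm

0.3351 ohm


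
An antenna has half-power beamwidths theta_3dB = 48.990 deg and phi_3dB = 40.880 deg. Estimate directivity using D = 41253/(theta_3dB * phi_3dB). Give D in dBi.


D_linear = 41253 / (48.990 * 40.880) = 20.59858
D_dBi = 10 * log10(20.59858) = 13.14 dBi

13.14 dBi


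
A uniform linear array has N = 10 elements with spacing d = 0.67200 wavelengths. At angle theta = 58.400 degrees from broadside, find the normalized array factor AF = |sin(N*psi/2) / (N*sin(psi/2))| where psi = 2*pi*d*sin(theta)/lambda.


psi = 2*pi*0.67200*sin(58.400 deg) = 3.596247 rad
AF = |sin(10*3.596247/2) / (10*sin(3.596247/2))| = 0.07834

0.07834


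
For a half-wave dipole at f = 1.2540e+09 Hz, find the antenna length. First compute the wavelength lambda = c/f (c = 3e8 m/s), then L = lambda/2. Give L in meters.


lambda = c / f = 3.0000e+08 / 1.2540e+09 = 0.2392344 m
L = lambda / 2 = 0.2392344 / 2 = 0.1196 m

0.1196 m


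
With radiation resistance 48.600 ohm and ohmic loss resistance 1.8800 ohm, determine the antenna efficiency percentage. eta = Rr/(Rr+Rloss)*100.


eta = 48.600 / (48.600 + 1.8800) * 100 = 96.28%

96.28%


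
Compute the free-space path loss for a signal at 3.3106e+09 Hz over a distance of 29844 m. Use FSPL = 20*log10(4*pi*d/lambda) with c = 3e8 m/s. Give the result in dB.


lambda = c / f = 3.0000e+08 / 3.3106e+09 = 0.09061801 m
FSPL = 20 * log10(4*pi*29844/0.09061801) = 132.3 dB

132.3 dB


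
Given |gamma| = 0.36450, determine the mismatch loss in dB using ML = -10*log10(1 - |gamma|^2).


ML = -10 * log10(1 - 0.36450^2) = -10 * log10(0.86713975) = 0.6191 dB

0.6191 dB


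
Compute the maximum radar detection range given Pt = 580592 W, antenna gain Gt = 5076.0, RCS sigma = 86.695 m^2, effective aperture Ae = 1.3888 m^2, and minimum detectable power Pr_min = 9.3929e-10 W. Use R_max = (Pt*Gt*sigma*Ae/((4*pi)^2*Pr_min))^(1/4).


R^4 = 580592*5076.0*86.695*1.3888 / ((4*pi)^2 * 9.3929e-10) = 2.392252e+18
R_max = 2.392252e+18^0.25 = 39328 m

39328 m


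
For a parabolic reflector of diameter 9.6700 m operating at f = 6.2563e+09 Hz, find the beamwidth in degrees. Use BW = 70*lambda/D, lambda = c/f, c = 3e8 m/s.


lambda = c / f = 3.0000e+08 / 6.2563e+09 = 0.04795166 m
BW = 70 * 0.04795166 / 9.6700 = 0.3471 deg

0.3471 deg


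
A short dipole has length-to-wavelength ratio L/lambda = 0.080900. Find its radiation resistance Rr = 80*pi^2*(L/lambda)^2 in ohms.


Rr = 80 * pi^2 * (0.080900)^2 = 80 * 9.869604 * 6.544810e-03 = 5.168 ohm

5.168 ohm


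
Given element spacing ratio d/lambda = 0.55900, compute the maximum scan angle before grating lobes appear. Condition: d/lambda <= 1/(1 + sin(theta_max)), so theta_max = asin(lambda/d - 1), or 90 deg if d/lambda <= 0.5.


lambda/d - 1 = 1/0.55900 - 1 = 0.7889088
theta_max = asin(0.7889088) = 52.08 deg

52.08 deg


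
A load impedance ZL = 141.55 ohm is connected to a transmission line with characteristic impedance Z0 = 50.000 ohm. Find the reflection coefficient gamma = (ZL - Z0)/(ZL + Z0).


gamma = (141.55 - 50.000) / (141.55 + 50.000) = 0.4779

0.4779


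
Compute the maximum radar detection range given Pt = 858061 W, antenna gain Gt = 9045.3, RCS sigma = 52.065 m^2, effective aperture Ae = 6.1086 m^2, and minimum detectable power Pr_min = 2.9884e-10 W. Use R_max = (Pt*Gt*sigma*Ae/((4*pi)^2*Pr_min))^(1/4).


R^4 = 858061*9045.3*52.065*6.1086 / ((4*pi)^2 * 2.9884e-10) = 5.230826e+19
R_max = 5.230826e+19^0.25 = 85044 m

85044 m


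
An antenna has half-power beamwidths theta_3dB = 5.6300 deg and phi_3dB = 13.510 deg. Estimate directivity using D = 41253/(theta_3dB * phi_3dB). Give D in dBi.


D_linear = 41253 / (5.6300 * 13.510) = 542.3652
D_dBi = 10 * log10(542.3652) = 27.34 dBi

27.34 dBi
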